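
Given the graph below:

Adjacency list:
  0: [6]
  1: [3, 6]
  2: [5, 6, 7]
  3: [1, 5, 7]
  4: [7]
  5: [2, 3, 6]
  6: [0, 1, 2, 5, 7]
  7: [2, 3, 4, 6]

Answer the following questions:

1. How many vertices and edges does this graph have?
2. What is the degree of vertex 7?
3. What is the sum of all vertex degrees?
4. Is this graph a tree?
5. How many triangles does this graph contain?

Count: 8 vertices, 11 edges.
Vertex 7 has neighbors [2, 3, 4, 6], degree = 4.
Handshaking lemma: 2 * 11 = 22.
A tree on 8 vertices has 7 edges. This graph has 11 edges (4 extra). Not a tree.
Number of triangles = 2.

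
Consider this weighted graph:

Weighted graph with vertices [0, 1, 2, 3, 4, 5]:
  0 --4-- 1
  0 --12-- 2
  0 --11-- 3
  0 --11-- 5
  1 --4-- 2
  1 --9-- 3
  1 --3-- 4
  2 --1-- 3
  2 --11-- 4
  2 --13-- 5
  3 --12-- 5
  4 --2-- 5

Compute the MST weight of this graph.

Applying Kruskal's algorithm (sort edges by weight, add if no cycle):
  Add (2,3) w=1
  Add (4,5) w=2
  Add (1,4) w=3
  Add (0,1) w=4
  Add (1,2) w=4
  Skip (1,3) w=9 (creates cycle)
  Skip (0,3) w=11 (creates cycle)
  Skip (0,5) w=11 (creates cycle)
  Skip (2,4) w=11 (creates cycle)
  Skip (0,2) w=12 (creates cycle)
  Skip (3,5) w=12 (creates cycle)
  Skip (2,5) w=13 (creates cycle)
MST weight = 14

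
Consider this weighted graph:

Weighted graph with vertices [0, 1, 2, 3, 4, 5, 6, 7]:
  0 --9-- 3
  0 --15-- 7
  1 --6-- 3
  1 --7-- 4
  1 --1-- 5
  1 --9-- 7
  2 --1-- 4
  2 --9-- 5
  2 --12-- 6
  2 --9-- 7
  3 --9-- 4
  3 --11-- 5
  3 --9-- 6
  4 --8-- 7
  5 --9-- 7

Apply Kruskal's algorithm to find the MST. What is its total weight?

Applying Kruskal's algorithm (sort edges by weight, add if no cycle):
  Add (1,5) w=1
  Add (2,4) w=1
  Add (1,3) w=6
  Add (1,4) w=7
  Add (4,7) w=8
  Add (0,3) w=9
  Skip (1,7) w=9 (creates cycle)
  Skip (2,5) w=9 (creates cycle)
  Skip (2,7) w=9 (creates cycle)
  Add (3,6) w=9
  Skip (3,4) w=9 (creates cycle)
  Skip (5,7) w=9 (creates cycle)
  Skip (3,5) w=11 (creates cycle)
  Skip (2,6) w=12 (creates cycle)
  Skip (0,7) w=15 (creates cycle)
MST weight = 41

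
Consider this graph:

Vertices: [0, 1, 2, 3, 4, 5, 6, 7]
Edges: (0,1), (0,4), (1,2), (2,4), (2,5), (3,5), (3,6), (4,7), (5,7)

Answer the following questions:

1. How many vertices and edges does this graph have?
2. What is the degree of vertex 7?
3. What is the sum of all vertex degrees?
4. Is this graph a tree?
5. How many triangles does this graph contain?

Count: 8 vertices, 9 edges.
Vertex 7 has neighbors [4, 5], degree = 2.
Handshaking lemma: 2 * 9 = 18.
A tree on 8 vertices has 7 edges. This graph has 9 edges (2 extra). Not a tree.
Number of triangles = 0.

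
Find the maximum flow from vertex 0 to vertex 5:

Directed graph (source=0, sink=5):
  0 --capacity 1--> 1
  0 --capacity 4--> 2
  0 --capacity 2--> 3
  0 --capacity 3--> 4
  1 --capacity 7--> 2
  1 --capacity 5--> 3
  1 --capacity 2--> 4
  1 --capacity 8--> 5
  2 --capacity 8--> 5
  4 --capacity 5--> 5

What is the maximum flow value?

Computing max flow:
  Flow on (0->1): 1/1
  Flow on (0->2): 4/4
  Flow on (0->4): 3/3
  Flow on (1->5): 1/8
  Flow on (2->5): 4/8
  Flow on (4->5): 3/5
Maximum flow = 8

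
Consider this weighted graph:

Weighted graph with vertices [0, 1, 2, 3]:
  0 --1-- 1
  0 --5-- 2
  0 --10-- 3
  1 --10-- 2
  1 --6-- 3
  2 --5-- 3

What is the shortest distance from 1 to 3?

Using Dijkstra's algorithm from vertex 1:
Shortest path: 1 -> 3
Total weight: 6 = 6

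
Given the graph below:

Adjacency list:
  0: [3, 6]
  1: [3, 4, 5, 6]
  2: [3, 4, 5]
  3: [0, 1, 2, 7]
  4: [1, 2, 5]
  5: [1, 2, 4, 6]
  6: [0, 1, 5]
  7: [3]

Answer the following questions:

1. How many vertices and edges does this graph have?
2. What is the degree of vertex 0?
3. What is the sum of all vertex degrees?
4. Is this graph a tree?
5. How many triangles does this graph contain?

Count: 8 vertices, 12 edges.
Vertex 0 has neighbors [3, 6], degree = 2.
Handshaking lemma: 2 * 12 = 24.
A tree on 8 vertices has 7 edges. This graph has 12 edges (5 extra). Not a tree.
Number of triangles = 3.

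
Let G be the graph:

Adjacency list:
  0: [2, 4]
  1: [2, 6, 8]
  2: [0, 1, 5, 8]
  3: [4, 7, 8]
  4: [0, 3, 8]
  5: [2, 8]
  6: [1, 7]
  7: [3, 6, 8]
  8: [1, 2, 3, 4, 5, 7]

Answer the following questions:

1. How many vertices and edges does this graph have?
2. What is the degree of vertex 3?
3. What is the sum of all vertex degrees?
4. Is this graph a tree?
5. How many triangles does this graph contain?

Count: 9 vertices, 14 edges.
Vertex 3 has neighbors [4, 7, 8], degree = 3.
Handshaking lemma: 2 * 14 = 28.
A tree on 9 vertices has 8 edges. This graph has 14 edges (6 extra). Not a tree.
Number of triangles = 4.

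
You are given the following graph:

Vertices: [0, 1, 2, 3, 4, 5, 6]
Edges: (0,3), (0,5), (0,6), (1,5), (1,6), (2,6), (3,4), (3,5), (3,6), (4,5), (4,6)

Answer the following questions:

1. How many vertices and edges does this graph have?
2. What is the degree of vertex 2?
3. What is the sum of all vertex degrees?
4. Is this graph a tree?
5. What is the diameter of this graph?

Count: 7 vertices, 11 edges.
Vertex 2 has neighbors [6], degree = 1.
Handshaking lemma: 2 * 11 = 22.
A tree on 7 vertices has 6 edges. This graph has 11 edges (5 extra). Not a tree.
Diameter (longest shortest path) = 3.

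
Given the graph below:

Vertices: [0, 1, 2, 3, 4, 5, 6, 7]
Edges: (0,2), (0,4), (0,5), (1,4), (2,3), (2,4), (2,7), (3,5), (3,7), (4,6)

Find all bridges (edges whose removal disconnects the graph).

A bridge is an edge whose removal increases the number of connected components.
Bridges found: (1,4), (4,6)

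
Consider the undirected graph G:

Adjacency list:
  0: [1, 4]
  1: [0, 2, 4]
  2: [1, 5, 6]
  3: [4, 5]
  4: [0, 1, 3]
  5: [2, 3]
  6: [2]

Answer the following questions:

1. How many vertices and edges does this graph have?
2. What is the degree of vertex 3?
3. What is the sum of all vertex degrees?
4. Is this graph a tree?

Count: 7 vertices, 8 edges.
Vertex 3 has neighbors [4, 5], degree = 2.
Handshaking lemma: 2 * 8 = 16.
A tree on 7 vertices has 6 edges. This graph has 8 edges (2 extra). Not a tree.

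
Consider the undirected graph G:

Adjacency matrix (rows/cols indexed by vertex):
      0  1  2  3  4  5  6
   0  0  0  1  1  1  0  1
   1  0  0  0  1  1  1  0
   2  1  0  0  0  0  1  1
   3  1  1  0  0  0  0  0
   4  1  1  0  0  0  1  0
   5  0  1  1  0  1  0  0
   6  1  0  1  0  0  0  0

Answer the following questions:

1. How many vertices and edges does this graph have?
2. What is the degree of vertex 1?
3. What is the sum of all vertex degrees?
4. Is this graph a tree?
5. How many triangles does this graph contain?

Count: 7 vertices, 10 edges.
Vertex 1 has neighbors [3, 4, 5], degree = 3.
Handshaking lemma: 2 * 10 = 20.
A tree on 7 vertices has 6 edges. This graph has 10 edges (4 extra). Not a tree.
Number of triangles = 2.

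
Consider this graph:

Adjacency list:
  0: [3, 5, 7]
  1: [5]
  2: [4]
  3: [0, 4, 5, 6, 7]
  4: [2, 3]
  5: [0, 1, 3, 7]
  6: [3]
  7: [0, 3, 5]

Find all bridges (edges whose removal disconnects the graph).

A bridge is an edge whose removal increases the number of connected components.
Bridges found: (1,5), (2,4), (3,4), (3,6)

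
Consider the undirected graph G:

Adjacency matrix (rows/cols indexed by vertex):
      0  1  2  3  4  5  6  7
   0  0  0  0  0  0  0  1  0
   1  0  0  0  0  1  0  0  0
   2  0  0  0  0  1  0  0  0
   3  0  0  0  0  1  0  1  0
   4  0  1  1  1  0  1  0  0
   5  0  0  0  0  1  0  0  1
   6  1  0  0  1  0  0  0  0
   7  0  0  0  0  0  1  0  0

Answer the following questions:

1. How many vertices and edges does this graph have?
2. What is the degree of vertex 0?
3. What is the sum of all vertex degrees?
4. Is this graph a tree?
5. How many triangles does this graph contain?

Count: 8 vertices, 7 edges.
Vertex 0 has neighbors [6], degree = 1.
Handshaking lemma: 2 * 7 = 14.
A graph is a tree iff it is connected and has exactly n-1 edges. This graph is connected (all 8 vertices in one component) and has 8-1 = 7 edges. It is a tree.
Number of triangles = 0.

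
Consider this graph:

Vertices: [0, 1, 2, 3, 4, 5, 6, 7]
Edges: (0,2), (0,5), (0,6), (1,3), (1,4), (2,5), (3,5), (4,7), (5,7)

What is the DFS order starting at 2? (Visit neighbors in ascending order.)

DFS from vertex 2 (neighbors processed in ascending order):
Visit order: 2, 0, 5, 3, 1, 4, 7, 6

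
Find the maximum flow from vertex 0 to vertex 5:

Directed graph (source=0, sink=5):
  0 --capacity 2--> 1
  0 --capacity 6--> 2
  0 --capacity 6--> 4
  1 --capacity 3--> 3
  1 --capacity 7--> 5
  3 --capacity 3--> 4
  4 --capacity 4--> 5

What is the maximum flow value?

Computing max flow:
  Flow on (0->1): 2/2
  Flow on (0->4): 4/6
  Flow on (1->5): 2/7
  Flow on (4->5): 4/4
Maximum flow = 6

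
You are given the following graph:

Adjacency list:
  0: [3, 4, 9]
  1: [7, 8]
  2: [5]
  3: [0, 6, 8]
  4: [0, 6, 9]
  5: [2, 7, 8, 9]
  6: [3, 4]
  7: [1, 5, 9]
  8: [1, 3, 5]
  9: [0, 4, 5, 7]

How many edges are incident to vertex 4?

Vertex 4 has neighbors [0, 6, 9], so deg(4) = 3.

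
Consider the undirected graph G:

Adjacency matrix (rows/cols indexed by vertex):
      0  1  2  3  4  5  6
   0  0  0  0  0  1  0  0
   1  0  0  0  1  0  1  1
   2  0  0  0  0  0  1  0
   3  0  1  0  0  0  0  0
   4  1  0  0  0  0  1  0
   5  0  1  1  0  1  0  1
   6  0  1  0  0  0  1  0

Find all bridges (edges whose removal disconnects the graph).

A bridge is an edge whose removal increases the number of connected components.
Bridges found: (0,4), (1,3), (2,5), (4,5)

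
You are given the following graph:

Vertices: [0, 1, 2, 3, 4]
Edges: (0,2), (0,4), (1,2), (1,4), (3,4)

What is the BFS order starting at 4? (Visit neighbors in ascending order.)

BFS from vertex 4 (neighbors processed in ascending order):
Visit order: 4, 0, 1, 3, 2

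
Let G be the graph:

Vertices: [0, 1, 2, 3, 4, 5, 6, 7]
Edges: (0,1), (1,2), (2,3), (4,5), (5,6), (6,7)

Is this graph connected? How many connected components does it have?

Checking connectivity: the graph has 2 connected component(s).
Components: [[0, 1, 2, 3], [4, 5, 6, 7]]. The graph is NOT connected.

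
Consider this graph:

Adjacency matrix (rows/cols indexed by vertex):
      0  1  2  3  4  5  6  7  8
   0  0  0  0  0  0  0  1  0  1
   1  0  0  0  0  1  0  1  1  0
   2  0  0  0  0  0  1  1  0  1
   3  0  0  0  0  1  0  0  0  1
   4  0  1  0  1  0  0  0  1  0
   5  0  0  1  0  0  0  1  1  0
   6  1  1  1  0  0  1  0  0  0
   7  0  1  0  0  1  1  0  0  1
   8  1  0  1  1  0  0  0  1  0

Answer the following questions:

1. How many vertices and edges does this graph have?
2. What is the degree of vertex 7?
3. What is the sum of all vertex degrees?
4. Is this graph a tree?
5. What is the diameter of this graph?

Count: 9 vertices, 14 edges.
Vertex 7 has neighbors [1, 4, 5, 8], degree = 4.
Handshaking lemma: 2 * 14 = 28.
A tree on 9 vertices has 8 edges. This graph has 14 edges (6 extra). Not a tree.
Diameter (longest shortest path) = 3.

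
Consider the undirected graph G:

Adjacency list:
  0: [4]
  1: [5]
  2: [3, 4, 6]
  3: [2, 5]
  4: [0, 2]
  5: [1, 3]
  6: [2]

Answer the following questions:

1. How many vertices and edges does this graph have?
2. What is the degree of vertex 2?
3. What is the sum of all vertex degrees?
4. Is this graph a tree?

Count: 7 vertices, 6 edges.
Vertex 2 has neighbors [3, 4, 6], degree = 3.
Handshaking lemma: 2 * 6 = 12.
A graph is a tree iff it is connected and has exactly n-1 edges. This graph is connected (all 7 vertices in one component) and has 7-1 = 6 edges. It is a tree.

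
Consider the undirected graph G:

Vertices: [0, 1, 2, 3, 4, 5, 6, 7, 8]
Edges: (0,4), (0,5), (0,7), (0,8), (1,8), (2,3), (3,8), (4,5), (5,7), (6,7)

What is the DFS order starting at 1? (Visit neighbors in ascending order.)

DFS from vertex 1 (neighbors processed in ascending order):
Visit order: 1, 8, 0, 4, 5, 7, 6, 3, 2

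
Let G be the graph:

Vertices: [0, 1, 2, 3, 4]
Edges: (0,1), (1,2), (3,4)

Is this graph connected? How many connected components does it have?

Checking connectivity: the graph has 2 connected component(s).
Components: [[0, 1, 2], [3, 4]]. The graph is NOT connected.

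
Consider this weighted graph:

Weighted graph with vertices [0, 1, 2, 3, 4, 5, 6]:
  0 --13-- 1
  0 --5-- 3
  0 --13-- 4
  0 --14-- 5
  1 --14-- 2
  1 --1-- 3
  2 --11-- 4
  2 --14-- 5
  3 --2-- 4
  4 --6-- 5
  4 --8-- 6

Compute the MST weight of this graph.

Applying Kruskal's algorithm (sort edges by weight, add if no cycle):
  Add (1,3) w=1
  Add (3,4) w=2
  Add (0,3) w=5
  Add (4,5) w=6
  Add (4,6) w=8
  Add (2,4) w=11
  Skip (0,1) w=13 (creates cycle)
  Skip (0,4) w=13 (creates cycle)
  Skip (0,5) w=14 (creates cycle)
  Skip (1,2) w=14 (creates cycle)
  Skip (2,5) w=14 (creates cycle)
MST weight = 33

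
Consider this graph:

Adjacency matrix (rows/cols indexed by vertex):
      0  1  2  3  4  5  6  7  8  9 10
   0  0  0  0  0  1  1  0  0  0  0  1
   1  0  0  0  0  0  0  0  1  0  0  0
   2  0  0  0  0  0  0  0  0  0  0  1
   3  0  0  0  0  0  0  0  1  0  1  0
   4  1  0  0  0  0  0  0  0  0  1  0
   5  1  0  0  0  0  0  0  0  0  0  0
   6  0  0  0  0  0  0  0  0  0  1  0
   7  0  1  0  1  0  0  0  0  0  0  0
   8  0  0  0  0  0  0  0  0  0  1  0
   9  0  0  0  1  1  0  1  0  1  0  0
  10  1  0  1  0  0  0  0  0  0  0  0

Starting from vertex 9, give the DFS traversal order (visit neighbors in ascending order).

DFS from vertex 9 (neighbors processed in ascending order):
Visit order: 9, 3, 7, 1, 4, 0, 5, 10, 2, 6, 8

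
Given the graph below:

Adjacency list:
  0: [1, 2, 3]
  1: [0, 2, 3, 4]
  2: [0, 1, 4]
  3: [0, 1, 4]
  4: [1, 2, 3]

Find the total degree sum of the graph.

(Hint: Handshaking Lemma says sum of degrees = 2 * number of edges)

Count edges: 8 edges.
By Handshaking Lemma: sum of degrees = 2 * 8 = 16.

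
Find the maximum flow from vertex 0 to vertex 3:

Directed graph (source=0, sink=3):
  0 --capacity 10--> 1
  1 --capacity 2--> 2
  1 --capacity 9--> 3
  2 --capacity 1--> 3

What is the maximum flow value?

Computing max flow:
  Flow on (0->1): 10/10
  Flow on (1->2): 1/2
  Flow on (1->3): 9/9
  Flow on (2->3): 1/1
Maximum flow = 10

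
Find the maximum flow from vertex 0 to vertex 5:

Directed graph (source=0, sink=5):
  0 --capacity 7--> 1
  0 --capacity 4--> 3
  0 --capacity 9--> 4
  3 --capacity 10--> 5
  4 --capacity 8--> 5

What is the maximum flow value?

Computing max flow:
  Flow on (0->3): 4/4
  Flow on (0->4): 8/9
  Flow on (3->5): 4/10
  Flow on (4->5): 8/8
Maximum flow = 12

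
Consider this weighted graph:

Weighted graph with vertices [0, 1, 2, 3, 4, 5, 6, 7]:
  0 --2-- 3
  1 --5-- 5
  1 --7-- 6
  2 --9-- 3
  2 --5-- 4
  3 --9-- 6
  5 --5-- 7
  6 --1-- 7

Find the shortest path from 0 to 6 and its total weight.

Using Dijkstra's algorithm from vertex 0:
Shortest path: 0 -> 3 -> 6
Total weight: 2 + 9 = 11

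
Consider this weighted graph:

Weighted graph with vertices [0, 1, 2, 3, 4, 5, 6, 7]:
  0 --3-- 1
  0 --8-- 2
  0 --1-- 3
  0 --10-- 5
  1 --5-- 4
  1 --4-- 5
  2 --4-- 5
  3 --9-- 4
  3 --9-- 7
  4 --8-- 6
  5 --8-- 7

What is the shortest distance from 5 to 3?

Using Dijkstra's algorithm from vertex 5:
Shortest path: 5 -> 1 -> 0 -> 3
Total weight: 4 + 3 + 1 = 8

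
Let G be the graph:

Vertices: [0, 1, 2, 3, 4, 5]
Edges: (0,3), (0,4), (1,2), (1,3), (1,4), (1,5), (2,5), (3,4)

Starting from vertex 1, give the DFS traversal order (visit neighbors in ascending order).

DFS from vertex 1 (neighbors processed in ascending order):
Visit order: 1, 2, 5, 3, 0, 4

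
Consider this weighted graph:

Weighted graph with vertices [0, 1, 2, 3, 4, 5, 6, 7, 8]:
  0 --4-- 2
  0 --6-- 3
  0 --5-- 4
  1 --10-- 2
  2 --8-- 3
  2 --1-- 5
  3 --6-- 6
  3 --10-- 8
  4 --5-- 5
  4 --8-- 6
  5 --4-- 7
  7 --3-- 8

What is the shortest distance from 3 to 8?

Using Dijkstra's algorithm from vertex 3:
Shortest path: 3 -> 8
Total weight: 10 = 10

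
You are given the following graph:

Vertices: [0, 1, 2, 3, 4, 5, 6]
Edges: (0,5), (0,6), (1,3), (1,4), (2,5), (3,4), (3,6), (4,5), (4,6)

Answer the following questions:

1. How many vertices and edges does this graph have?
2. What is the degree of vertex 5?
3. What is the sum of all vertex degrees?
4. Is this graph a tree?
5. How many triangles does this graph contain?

Count: 7 vertices, 9 edges.
Vertex 5 has neighbors [0, 2, 4], degree = 3.
Handshaking lemma: 2 * 9 = 18.
A tree on 7 vertices has 6 edges. This graph has 9 edges (3 extra). Not a tree.
Number of triangles = 2.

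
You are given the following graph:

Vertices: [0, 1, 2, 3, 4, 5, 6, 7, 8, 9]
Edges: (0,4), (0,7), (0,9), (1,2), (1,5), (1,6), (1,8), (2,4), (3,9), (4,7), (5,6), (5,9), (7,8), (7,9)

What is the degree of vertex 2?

Vertex 2 has neighbors [1, 4], so deg(2) = 2.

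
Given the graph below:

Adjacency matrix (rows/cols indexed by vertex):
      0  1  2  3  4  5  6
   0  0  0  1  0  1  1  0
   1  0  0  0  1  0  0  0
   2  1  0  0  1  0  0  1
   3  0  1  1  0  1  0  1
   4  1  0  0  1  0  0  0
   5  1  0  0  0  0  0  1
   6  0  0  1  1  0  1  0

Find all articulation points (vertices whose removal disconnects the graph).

An articulation point is a vertex whose removal disconnects the graph.
Articulation points: [3]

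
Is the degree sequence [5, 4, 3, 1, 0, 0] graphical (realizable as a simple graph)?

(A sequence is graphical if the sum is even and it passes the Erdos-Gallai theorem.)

Sum of degrees = 13. Sum is odd, so the sequence is NOT graphical.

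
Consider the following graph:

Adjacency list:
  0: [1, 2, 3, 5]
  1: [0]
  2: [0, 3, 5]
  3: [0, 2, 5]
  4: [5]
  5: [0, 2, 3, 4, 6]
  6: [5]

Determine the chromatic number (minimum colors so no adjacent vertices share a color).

The graph has a maximum clique of size 4 (lower bound on chromatic number).
A valid 4-coloring: {0: 1, 1: 0, 2: 2, 3: 3, 4: 1, 5: 0, 6: 1}.
Chromatic number = 4.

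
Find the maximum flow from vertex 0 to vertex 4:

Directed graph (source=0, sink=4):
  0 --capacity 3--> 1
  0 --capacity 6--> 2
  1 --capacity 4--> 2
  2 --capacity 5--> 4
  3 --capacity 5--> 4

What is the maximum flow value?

Computing max flow:
  Flow on (0->2): 5/6
  Flow on (2->4): 5/5
Maximum flow = 5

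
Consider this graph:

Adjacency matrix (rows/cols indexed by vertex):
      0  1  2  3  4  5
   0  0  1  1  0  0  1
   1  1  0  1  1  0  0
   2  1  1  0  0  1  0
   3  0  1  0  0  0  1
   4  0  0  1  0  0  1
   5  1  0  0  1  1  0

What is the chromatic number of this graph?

The graph has a maximum clique of size 3 (lower bound on chromatic number).
A valid 3-coloring: {0: 0, 1: 1, 2: 2, 3: 0, 4: 0, 5: 1}.
Chromatic number = 3.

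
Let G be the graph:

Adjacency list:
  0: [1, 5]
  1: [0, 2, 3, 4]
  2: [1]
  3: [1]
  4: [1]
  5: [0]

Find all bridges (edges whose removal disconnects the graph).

A bridge is an edge whose removal increases the number of connected components.
Bridges found: (0,1), (0,5), (1,2), (1,3), (1,4)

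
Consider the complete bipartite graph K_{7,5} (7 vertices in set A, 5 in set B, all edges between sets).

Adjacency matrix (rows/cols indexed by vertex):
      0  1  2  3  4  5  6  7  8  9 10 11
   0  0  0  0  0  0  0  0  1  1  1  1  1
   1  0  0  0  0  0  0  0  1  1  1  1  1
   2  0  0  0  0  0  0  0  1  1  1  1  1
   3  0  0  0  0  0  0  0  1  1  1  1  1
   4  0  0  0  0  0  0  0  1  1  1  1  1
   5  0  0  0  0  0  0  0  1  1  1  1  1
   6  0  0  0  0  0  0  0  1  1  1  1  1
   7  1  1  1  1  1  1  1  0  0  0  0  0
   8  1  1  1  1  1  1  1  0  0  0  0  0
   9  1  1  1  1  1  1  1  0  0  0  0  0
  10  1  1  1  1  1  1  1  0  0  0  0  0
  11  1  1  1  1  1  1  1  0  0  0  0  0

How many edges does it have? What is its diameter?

K_{7,5} has 7 * 5 = 35 edges.
Any vertex reaches any opposite-side vertex in 1 step; same-side vertices reach in 2 steps via any opposite-side vertex.
Diameter = 2.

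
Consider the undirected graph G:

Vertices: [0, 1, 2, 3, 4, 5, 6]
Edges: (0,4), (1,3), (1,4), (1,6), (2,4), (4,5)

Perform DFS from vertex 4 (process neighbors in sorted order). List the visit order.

DFS from vertex 4 (neighbors processed in ascending order):
Visit order: 4, 0, 1, 3, 6, 2, 5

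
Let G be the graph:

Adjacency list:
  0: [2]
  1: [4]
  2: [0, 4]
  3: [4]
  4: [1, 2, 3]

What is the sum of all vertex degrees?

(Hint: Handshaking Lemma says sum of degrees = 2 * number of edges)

Count edges: 4 edges.
By Handshaking Lemma: sum of degrees = 2 * 4 = 8.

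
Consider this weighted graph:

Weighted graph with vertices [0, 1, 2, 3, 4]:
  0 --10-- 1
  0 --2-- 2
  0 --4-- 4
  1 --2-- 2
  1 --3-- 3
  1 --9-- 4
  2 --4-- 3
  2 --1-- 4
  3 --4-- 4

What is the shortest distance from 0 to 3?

Using Dijkstra's algorithm from vertex 0:
Shortest path: 0 -> 2 -> 3
Total weight: 2 + 4 = 6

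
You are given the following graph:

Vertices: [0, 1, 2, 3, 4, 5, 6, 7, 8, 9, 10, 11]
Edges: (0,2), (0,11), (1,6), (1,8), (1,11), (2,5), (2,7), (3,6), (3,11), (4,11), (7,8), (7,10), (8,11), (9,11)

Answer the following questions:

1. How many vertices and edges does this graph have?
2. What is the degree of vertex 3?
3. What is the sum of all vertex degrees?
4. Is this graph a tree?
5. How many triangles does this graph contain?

Count: 12 vertices, 14 edges.
Vertex 3 has neighbors [6, 11], degree = 2.
Handshaking lemma: 2 * 14 = 28.
A tree on 12 vertices has 11 edges. This graph has 14 edges (3 extra). Not a tree.
Number of triangles = 1.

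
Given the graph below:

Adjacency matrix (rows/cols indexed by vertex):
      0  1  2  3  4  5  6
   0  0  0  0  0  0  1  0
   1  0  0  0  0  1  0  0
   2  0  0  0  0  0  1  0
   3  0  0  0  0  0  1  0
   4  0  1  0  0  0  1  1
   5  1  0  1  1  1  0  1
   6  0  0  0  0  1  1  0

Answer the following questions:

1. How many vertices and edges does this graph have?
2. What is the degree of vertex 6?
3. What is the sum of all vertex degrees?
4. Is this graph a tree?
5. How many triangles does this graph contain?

Count: 7 vertices, 7 edges.
Vertex 6 has neighbors [4, 5], degree = 2.
Handshaking lemma: 2 * 7 = 14.
A tree on 7 vertices has 6 edges. This graph has 7 edges (1 extra). Not a tree.
Number of triangles = 1.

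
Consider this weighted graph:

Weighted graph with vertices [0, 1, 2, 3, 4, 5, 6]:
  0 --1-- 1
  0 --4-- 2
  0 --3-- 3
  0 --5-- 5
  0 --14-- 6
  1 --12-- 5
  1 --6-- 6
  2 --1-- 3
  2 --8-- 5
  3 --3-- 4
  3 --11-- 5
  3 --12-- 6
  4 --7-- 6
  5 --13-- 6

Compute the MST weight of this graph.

Applying Kruskal's algorithm (sort edges by weight, add if no cycle):
  Add (0,1) w=1
  Add (2,3) w=1
  Add (0,3) w=3
  Add (3,4) w=3
  Skip (0,2) w=4 (creates cycle)
  Add (0,5) w=5
  Add (1,6) w=6
  Skip (4,6) w=7 (creates cycle)
  Skip (2,5) w=8 (creates cycle)
  Skip (3,5) w=11 (creates cycle)
  Skip (1,5) w=12 (creates cycle)
  Skip (3,6) w=12 (creates cycle)
  Skip (5,6) w=13 (creates cycle)
  Skip (0,6) w=14 (creates cycle)
MST weight = 19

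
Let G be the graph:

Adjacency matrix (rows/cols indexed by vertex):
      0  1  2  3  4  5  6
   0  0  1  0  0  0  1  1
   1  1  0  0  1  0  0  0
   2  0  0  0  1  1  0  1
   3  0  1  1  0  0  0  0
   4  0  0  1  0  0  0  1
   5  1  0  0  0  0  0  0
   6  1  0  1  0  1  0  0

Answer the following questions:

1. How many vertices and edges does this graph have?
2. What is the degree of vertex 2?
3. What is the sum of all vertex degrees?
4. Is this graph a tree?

Count: 7 vertices, 8 edges.
Vertex 2 has neighbors [3, 4, 6], degree = 3.
Handshaking lemma: 2 * 8 = 16.
A tree on 7 vertices has 6 edges. This graph has 8 edges (2 extra). Not a tree.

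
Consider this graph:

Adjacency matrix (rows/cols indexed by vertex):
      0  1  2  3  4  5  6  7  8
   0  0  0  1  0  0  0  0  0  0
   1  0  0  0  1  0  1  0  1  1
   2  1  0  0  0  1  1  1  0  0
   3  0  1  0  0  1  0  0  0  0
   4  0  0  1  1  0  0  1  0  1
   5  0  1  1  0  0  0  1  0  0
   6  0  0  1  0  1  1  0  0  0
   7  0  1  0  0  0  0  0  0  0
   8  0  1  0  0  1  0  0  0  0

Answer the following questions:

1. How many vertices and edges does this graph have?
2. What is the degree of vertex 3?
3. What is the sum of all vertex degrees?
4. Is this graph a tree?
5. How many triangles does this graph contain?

Count: 9 vertices, 12 edges.
Vertex 3 has neighbors [1, 4], degree = 2.
Handshaking lemma: 2 * 12 = 24.
A tree on 9 vertices has 8 edges. This graph has 12 edges (4 extra). Not a tree.
Number of triangles = 2.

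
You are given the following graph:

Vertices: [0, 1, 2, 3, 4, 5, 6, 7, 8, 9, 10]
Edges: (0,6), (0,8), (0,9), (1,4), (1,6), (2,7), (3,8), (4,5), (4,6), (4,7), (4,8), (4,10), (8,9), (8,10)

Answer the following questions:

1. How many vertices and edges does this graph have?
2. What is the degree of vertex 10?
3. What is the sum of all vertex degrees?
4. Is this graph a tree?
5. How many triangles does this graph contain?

Count: 11 vertices, 14 edges.
Vertex 10 has neighbors [4, 8], degree = 2.
Handshaking lemma: 2 * 14 = 28.
A tree on 11 vertices has 10 edges. This graph has 14 edges (4 extra). Not a tree.
Number of triangles = 3.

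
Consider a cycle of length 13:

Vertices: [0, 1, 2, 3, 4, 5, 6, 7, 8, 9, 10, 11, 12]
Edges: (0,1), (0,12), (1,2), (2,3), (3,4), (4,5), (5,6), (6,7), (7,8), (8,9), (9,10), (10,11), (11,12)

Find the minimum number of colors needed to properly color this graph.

This is an odd cycle (C_13). Odd cycles are not bipartite (any 2-coloring forces two adjacent vertices to match), and 3 colors suffice.
Chromatic number = 3.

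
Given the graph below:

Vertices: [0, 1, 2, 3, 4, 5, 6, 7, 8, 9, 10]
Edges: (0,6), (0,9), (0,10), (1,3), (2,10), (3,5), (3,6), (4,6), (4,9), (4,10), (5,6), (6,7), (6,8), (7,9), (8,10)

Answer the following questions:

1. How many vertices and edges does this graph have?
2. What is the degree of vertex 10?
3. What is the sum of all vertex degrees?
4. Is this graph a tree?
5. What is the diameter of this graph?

Count: 11 vertices, 15 edges.
Vertex 10 has neighbors [0, 2, 4, 8], degree = 4.
Handshaking lemma: 2 * 15 = 30.
A tree on 11 vertices has 10 edges. This graph has 15 edges (5 extra). Not a tree.
Diameter (longest shortest path) = 5.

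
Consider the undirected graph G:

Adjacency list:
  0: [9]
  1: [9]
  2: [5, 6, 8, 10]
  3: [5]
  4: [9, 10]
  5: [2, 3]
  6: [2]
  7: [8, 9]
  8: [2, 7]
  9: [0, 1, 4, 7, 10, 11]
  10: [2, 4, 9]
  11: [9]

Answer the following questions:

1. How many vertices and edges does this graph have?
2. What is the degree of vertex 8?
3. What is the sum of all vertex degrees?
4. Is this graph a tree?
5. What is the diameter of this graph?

Count: 12 vertices, 13 edges.
Vertex 8 has neighbors [2, 7], degree = 2.
Handshaking lemma: 2 * 13 = 26.
A tree on 12 vertices has 11 edges. This graph has 13 edges (2 extra). Not a tree.
Diameter (longest shortest path) = 5.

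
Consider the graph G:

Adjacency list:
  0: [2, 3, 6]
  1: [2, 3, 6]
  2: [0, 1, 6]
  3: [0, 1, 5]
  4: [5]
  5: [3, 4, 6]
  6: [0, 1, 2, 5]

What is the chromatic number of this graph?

The graph has a maximum clique of size 3 (lower bound on chromatic number).
A valid 3-coloring: {0: 1, 1: 1, 2: 2, 3: 0, 4: 0, 5: 1, 6: 0}.
Chromatic number = 3.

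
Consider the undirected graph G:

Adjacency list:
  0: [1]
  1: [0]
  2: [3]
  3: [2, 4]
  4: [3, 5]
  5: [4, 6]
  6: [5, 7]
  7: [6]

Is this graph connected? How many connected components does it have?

Checking connectivity: the graph has 2 connected component(s).
Components: [[0, 1], [2, 3, 4, 5, 6, 7]]. The graph is NOT connected.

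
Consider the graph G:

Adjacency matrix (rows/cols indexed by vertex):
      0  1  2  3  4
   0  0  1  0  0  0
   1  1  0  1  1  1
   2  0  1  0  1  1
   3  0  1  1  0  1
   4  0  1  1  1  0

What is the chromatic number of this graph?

The graph has a maximum clique of size 4 (lower bound on chromatic number).
A valid 4-coloring: {0: 1, 1: 0, 2: 1, 3: 2, 4: 3}.
Chromatic number = 4.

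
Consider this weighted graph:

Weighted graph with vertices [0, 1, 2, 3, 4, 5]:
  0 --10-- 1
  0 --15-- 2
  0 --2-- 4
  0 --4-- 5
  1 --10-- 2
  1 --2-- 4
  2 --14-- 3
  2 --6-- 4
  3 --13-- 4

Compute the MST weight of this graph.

Applying Kruskal's algorithm (sort edges by weight, add if no cycle):
  Add (0,4) w=2
  Add (1,4) w=2
  Add (0,5) w=4
  Add (2,4) w=6
  Skip (0,1) w=10 (creates cycle)
  Skip (1,2) w=10 (creates cycle)
  Add (3,4) w=13
  Skip (2,3) w=14 (creates cycle)
  Skip (0,2) w=15 (creates cycle)
MST weight = 27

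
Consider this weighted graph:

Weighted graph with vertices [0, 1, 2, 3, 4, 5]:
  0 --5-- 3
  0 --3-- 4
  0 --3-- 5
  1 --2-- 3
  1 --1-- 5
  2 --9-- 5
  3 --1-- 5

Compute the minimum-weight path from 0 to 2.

Using Dijkstra's algorithm from vertex 0:
Shortest path: 0 -> 5 -> 2
Total weight: 3 + 9 = 12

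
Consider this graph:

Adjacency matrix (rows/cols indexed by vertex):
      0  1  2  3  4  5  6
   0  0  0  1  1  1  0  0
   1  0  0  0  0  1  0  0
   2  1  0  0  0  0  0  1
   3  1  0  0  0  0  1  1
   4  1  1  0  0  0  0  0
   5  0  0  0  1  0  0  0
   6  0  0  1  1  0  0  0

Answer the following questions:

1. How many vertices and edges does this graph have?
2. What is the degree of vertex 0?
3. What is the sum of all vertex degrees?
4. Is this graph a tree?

Count: 7 vertices, 7 edges.
Vertex 0 has neighbors [2, 3, 4], degree = 3.
Handshaking lemma: 2 * 7 = 14.
A tree on 7 vertices has 6 edges. This graph has 7 edges (1 extra). Not a tree.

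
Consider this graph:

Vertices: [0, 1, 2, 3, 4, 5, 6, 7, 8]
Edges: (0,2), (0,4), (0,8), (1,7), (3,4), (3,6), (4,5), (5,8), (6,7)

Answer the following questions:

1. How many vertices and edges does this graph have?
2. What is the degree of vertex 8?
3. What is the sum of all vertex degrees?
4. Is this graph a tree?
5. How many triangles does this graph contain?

Count: 9 vertices, 9 edges.
Vertex 8 has neighbors [0, 5], degree = 2.
Handshaking lemma: 2 * 9 = 18.
A tree on 9 vertices has 8 edges. This graph has 9 edges (1 extra). Not a tree.
Number of triangles = 0.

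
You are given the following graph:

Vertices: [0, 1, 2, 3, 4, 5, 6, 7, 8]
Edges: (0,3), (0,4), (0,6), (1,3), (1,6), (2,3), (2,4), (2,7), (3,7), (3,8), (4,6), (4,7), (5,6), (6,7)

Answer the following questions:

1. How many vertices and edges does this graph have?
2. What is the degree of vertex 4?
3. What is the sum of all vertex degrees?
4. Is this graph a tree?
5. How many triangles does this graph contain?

Count: 9 vertices, 14 edges.
Vertex 4 has neighbors [0, 2, 6, 7], degree = 4.
Handshaking lemma: 2 * 14 = 28.
A tree on 9 vertices has 8 edges. This graph has 14 edges (6 extra). Not a tree.
Number of triangles = 4.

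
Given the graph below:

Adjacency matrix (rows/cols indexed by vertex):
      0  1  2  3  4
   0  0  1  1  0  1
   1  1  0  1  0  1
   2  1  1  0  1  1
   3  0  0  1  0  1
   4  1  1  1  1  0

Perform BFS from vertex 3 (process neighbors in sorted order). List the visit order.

BFS from vertex 3 (neighbors processed in ascending order):
Visit order: 3, 2, 4, 0, 1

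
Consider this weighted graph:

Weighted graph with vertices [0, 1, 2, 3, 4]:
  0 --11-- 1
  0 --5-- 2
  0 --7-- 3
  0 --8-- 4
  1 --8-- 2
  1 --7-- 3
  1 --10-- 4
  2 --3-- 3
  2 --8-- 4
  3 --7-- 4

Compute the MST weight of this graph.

Applying Kruskal's algorithm (sort edges by weight, add if no cycle):
  Add (2,3) w=3
  Add (0,2) w=5
  Skip (0,3) w=7 (creates cycle)
  Add (1,3) w=7
  Add (3,4) w=7
  Skip (0,4) w=8 (creates cycle)
  Skip (1,2) w=8 (creates cycle)
  Skip (2,4) w=8 (creates cycle)
  Skip (1,4) w=10 (creates cycle)
  Skip (0,1) w=11 (creates cycle)
MST weight = 22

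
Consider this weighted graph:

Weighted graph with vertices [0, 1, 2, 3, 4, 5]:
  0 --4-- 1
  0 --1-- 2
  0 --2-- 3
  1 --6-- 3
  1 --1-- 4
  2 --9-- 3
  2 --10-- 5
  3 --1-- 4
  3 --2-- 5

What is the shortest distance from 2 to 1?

Using Dijkstra's algorithm from vertex 2:
Shortest path: 2 -> 0 -> 1
Total weight: 1 + 4 = 5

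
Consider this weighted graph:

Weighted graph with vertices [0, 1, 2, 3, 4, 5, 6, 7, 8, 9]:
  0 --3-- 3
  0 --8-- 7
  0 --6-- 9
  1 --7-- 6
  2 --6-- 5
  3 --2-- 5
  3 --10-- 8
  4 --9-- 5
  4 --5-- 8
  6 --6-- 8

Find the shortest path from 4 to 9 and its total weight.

Using Dijkstra's algorithm from vertex 4:
Shortest path: 4 -> 5 -> 3 -> 0 -> 9
Total weight: 9 + 2 + 3 + 6 = 20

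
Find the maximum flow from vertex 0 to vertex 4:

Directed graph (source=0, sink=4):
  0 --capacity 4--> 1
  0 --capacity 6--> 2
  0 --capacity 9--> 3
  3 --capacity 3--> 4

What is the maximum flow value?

Computing max flow:
  Flow on (0->3): 3/9
  Flow on (3->4): 3/3
Maximum flow = 3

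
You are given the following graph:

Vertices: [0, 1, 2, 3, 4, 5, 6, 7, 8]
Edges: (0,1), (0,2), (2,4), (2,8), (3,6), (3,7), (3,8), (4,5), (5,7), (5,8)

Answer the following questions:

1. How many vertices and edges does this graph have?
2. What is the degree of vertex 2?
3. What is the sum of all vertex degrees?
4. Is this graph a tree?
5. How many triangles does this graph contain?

Count: 9 vertices, 10 edges.
Vertex 2 has neighbors [0, 4, 8], degree = 3.
Handshaking lemma: 2 * 10 = 20.
A tree on 9 vertices has 8 edges. This graph has 10 edges (2 extra). Not a tree.
Number of triangles = 0.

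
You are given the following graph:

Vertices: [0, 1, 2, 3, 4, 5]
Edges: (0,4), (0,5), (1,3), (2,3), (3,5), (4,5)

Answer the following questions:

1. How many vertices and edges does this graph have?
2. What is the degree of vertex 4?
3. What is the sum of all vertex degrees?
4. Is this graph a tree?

Count: 6 vertices, 6 edges.
Vertex 4 has neighbors [0, 5], degree = 2.
Handshaking lemma: 2 * 6 = 12.
A tree on 6 vertices has 5 edges. This graph has 6 edges (1 extra). Not a tree.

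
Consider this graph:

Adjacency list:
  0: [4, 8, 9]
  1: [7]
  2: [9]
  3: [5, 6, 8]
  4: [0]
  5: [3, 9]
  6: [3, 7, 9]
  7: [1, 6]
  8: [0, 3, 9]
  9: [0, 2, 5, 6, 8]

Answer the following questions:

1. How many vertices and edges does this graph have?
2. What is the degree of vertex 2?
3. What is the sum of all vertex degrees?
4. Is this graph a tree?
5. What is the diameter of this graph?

Count: 10 vertices, 12 edges.
Vertex 2 has neighbors [9], degree = 1.
Handshaking lemma: 2 * 12 = 24.
A tree on 10 vertices has 9 edges. This graph has 12 edges (3 extra). Not a tree.
Diameter (longest shortest path) = 5.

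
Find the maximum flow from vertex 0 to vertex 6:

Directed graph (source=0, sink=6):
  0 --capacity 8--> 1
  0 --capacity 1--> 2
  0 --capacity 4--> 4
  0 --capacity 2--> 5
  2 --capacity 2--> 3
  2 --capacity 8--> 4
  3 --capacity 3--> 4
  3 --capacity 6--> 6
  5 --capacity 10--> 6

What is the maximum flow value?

Computing max flow:
  Flow on (0->2): 1/1
  Flow on (0->5): 2/2
  Flow on (2->3): 1/2
  Flow on (3->6): 1/6
  Flow on (5->6): 2/10
Maximum flow = 3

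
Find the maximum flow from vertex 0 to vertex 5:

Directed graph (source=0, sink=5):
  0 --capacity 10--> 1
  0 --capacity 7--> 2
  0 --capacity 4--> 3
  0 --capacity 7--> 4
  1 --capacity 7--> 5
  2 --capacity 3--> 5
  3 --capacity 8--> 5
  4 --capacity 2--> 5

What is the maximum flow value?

Computing max flow:
  Flow on (0->1): 7/10
  Flow on (0->2): 3/7
  Flow on (0->3): 4/4
  Flow on (0->4): 2/7
  Flow on (1->5): 7/7
  Flow on (2->5): 3/3
  Flow on (3->5): 4/8
  Flow on (4->5): 2/2
Maximum flow = 16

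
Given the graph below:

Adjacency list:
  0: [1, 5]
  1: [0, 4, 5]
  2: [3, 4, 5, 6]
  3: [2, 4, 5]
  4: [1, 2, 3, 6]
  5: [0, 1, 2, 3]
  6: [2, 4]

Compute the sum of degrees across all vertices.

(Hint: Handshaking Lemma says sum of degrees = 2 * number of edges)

Count edges: 11 edges.
By Handshaking Lemma: sum of degrees = 2 * 11 = 22.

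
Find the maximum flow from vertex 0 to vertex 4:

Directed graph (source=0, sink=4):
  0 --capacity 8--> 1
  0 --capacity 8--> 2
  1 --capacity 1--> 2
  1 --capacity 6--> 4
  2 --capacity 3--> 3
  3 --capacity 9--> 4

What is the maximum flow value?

Computing max flow:
  Flow on (0->1): 6/8
  Flow on (0->2): 3/8
  Flow on (1->4): 6/6
  Flow on (2->3): 3/3
  Flow on (3->4): 3/9
Maximum flow = 9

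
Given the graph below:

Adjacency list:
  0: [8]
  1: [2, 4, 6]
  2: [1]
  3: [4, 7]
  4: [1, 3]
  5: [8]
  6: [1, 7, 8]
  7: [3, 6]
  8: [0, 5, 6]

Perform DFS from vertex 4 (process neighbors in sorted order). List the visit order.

DFS from vertex 4 (neighbors processed in ascending order):
Visit order: 4, 1, 2, 6, 7, 3, 8, 0, 5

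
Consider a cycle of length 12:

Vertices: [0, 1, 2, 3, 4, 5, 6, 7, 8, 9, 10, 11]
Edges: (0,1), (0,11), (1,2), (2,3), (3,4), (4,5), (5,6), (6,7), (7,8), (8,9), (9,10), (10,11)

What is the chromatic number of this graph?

This is an even cycle (C_12). Even cycles are bipartite.
Chromatic number = 2.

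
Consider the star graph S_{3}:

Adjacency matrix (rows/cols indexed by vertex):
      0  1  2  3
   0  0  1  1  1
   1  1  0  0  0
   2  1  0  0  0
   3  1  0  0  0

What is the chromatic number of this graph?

S_{3} has one hub adjacent to 3 leaves; leaves are pairwise non-adjacent.
Color the hub 0 and every leaf 1.
Chromatic number = 2.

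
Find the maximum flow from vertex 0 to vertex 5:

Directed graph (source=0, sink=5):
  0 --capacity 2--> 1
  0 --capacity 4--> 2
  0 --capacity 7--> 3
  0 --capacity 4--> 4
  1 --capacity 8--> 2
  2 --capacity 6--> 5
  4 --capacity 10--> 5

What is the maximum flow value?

Computing max flow:
  Flow on (0->1): 2/2
  Flow on (0->2): 4/4
  Flow on (0->4): 4/4
  Flow on (1->2): 2/8
  Flow on (2->5): 6/6
  Flow on (4->5): 4/10
Maximum flow = 10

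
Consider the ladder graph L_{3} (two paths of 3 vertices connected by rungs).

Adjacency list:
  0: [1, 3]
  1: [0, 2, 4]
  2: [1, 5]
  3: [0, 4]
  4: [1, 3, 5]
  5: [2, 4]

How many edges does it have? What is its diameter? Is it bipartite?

Ladder graph L_{3}: 3 rungs + 2 * (3-1) path edges = 3 + 4 = 7 edges.
Diameter = 3.
Ladder graphs are bipartite (alternating coloring along each path).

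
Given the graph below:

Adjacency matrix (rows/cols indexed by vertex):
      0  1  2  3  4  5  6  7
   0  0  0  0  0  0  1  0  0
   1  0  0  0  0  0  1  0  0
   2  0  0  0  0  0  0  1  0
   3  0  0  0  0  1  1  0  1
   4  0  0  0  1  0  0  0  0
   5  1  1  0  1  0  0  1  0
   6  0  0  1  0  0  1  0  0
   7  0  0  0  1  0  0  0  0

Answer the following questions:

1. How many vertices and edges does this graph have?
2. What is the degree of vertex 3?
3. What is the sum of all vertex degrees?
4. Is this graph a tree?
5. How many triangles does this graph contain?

Count: 8 vertices, 7 edges.
Vertex 3 has neighbors [4, 5, 7], degree = 3.
Handshaking lemma: 2 * 7 = 14.
A graph is a tree iff it is connected and has exactly n-1 edges. This graph is connected (all 8 vertices in one component) and has 8-1 = 7 edges. It is a tree.
Number of triangles = 0.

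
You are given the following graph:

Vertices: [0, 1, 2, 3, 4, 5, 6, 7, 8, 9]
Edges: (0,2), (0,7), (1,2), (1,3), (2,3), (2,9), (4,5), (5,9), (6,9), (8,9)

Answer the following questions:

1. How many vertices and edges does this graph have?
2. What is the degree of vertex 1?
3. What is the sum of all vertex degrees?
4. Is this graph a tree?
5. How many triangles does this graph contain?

Count: 10 vertices, 10 edges.
Vertex 1 has neighbors [2, 3], degree = 2.
Handshaking lemma: 2 * 10 = 20.
A tree on 10 vertices has 9 edges. This graph has 10 edges (1 extra). Not a tree.
Number of triangles = 1.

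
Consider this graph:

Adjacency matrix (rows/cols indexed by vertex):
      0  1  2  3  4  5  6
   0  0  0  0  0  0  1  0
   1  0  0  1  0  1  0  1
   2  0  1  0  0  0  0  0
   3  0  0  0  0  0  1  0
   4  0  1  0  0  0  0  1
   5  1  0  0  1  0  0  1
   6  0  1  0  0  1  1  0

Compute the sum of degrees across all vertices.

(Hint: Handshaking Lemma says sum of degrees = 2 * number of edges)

Count edges: 7 edges.
By Handshaking Lemma: sum of degrees = 2 * 7 = 14.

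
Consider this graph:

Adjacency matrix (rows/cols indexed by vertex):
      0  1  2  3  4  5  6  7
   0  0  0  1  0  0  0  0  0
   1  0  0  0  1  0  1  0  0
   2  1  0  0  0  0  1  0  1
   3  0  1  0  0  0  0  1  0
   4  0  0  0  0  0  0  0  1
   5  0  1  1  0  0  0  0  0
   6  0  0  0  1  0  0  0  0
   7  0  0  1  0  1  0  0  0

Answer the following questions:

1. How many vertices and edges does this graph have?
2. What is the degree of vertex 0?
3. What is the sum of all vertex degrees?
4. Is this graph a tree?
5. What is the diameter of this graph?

Count: 8 vertices, 7 edges.
Vertex 0 has neighbors [2], degree = 1.
Handshaking lemma: 2 * 7 = 14.
A graph is a tree iff it is connected and has exactly n-1 edges. This graph is connected (all 8 vertices in one component) and has 8-1 = 7 edges. It is a tree.
Diameter (longest shortest path) = 6.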